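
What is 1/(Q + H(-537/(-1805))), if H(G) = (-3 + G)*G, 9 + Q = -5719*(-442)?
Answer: 3258025/8235597137239 ≈ 3.9560e-7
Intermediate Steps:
Q = 2527789 (Q = -9 - 5719*(-442) = -9 + 2527798 = 2527789)
H(G) = G*(-3 + G)
1/(Q + H(-537/(-1805))) = 1/(2527789 + (-537/(-1805))*(-3 - 537/(-1805))) = 1/(2527789 + (-537*(-1/1805))*(-3 - 537*(-1/1805))) = 1/(2527789 + 537*(-3 + 537/1805)/1805) = 1/(2527789 + (537/1805)*(-4878/1805)) = 1/(2527789 - 2619486/3258025) = 1/(8235597137239/3258025) = 3258025/8235597137239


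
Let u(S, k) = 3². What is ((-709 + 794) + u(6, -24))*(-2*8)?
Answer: -1504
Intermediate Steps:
u(S, k) = 9
((-709 + 794) + u(6, -24))*(-2*8) = ((-709 + 794) + 9)*(-2*8) = (85 + 9)*(-16) = 94*(-16) = -1504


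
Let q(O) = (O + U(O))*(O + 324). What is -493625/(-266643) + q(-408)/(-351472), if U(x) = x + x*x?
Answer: 242730078611/5857346781 ≈ 41.440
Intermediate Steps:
U(x) = x + x²
q(O) = (324 + O)*(O + O*(1 + O)) (q(O) = (O + O*(1 + O))*(O + 324) = (O + O*(1 + O))*(324 + O) = (324 + O)*(O + O*(1 + O)))
-493625/(-266643) + q(-408)/(-351472) = -493625/(-266643) - 408*(648 + (-408)² + 326*(-408))/(-351472) = -493625*(-1/266643) - 408*(648 + 166464 - 133008)*(-1/351472) = 493625/266643 - 408*34104*(-1/351472) = 493625/266643 - 13914432*(-1/351472) = 493625/266643 + 869652/21967 = 242730078611/5857346781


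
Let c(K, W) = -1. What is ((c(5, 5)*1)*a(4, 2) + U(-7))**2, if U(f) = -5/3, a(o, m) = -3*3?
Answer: 484/9 ≈ 53.778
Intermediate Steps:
a(o, m) = -9
U(f) = -5/3 (U(f) = -5*1/3 = -5/3)
((c(5, 5)*1)*a(4, 2) + U(-7))**2 = (-1*1*(-9) - 5/3)**2 = (-1*(-9) - 5/3)**2 = (9 - 5/3)**2 = (22/3)**2 = 484/9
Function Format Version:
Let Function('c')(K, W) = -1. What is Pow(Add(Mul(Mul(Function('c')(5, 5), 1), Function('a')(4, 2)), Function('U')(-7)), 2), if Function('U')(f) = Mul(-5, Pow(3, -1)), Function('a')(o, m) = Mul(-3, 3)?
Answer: Rational(484, 9) ≈ 53.778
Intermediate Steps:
Function('a')(o, m) = -9
Function('U')(f) = Rational(-5, 3) (Function('U')(f) = Mul(-5, Rational(1, 3)) = Rational(-5, 3))
Pow(Add(Mul(Mul(Function('c')(5, 5), 1), Function('a')(4, 2)), Function('U')(-7)), 2) = Pow(Add(Mul(Mul(-1, 1), -9), Rational(-5, 3)), 2) = Pow(Add(Mul(-1, -9), Rational(-5, 3)), 2) = Pow(Add(9, Rational(-5, 3)), 2) = Pow(Rational(22, 3), 2) = Rational(484, 9)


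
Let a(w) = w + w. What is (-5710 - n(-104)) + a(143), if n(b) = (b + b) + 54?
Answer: -5270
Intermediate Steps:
a(w) = 2*w
n(b) = 54 + 2*b (n(b) = 2*b + 54 = 54 + 2*b)
(-5710 - n(-104)) + a(143) = (-5710 - (54 + 2*(-104))) + 2*143 = (-5710 - (54 - 208)) + 286 = (-5710 - 1*(-154)) + 286 = (-5710 + 154) + 286 = -5556 + 286 = -5270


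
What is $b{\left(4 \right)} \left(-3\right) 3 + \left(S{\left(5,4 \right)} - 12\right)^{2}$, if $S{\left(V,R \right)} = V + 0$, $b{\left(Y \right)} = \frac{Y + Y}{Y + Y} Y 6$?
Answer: $-167$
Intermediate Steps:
$b{\left(Y \right)} = 6 Y$ ($b{\left(Y \right)} = \frac{2 Y}{2 Y} Y 6 = 2 Y \frac{1}{2 Y} Y 6 = 1 Y 6 = Y 6 = 6 Y$)
$S{\left(V,R \right)} = V$
$b{\left(4 \right)} \left(-3\right) 3 + \left(S{\left(5,4 \right)} - 12\right)^{2} = 6 \cdot 4 \left(-3\right) 3 + \left(5 - 12\right)^{2} = 24 \left(-3\right) 3 + \left(-7\right)^{2} = \left(-72\right) 3 + 49 = -216 + 49 = -167$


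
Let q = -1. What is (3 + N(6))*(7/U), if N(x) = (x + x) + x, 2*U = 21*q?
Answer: -14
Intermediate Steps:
U = -21/2 (U = (21*(-1))/2 = (1/2)*(-21) = -21/2 ≈ -10.500)
N(x) = 3*x (N(x) = 2*x + x = 3*x)
(3 + N(6))*(7/U) = (3 + 3*6)*(7/(-21/2)) = (3 + 18)*(7*(-2/21)) = 21*(-2/3) = -14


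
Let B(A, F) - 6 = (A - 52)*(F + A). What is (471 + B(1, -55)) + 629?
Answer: 3860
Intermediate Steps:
B(A, F) = 6 + (-52 + A)*(A + F) (B(A, F) = 6 + (A - 52)*(F + A) = 6 + (-52 + A)*(A + F))
(471 + B(1, -55)) + 629 = (471 + (6 + 1² - 52*1 - 52*(-55) + 1*(-55))) + 629 = (471 + (6 + 1 - 52 + 2860 - 55)) + 629 = (471 + 2760) + 629 = 3231 + 629 = 3860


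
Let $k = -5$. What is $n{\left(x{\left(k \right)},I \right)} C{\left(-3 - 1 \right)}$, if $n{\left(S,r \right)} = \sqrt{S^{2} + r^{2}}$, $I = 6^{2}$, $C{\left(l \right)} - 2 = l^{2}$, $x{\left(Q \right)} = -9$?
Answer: $162 \sqrt{17} \approx 667.94$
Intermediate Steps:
$C{\left(l \right)} = 2 + l^{2}$
$I = 36$
$n{\left(x{\left(k \right)},I \right)} C{\left(-3 - 1 \right)} = \sqrt{\left(-9\right)^{2} + 36^{2}} \left(2 + \left(-3 - 1\right)^{2}\right) = \sqrt{81 + 1296} \left(2 + \left(-3 - 1\right)^{2}\right) = \sqrt{1377} \left(2 + \left(-4\right)^{2}\right) = 9 \sqrt{17} \left(2 + 16\right) = 9 \sqrt{17} \cdot 18 = 162 \sqrt{17}$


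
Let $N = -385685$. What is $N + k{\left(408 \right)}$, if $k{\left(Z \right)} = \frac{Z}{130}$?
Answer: $- \frac{25069321}{65} \approx -3.8568 \cdot 10^{5}$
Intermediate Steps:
$k{\left(Z \right)} = \frac{Z}{130}$ ($k{\left(Z \right)} = Z \frac{1}{130} = \frac{Z}{130}$)
$N + k{\left(408 \right)} = -385685 + \frac{1}{130} \cdot 408 = -385685 + \frac{204}{65} = - \frac{25069321}{65}$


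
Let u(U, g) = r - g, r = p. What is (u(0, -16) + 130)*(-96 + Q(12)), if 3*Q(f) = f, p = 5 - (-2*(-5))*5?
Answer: -9292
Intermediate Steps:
p = -45 (p = 5 - 10*5 = 5 - 1*50 = 5 - 50 = -45)
Q(f) = f/3
r = -45
u(U, g) = -45 - g
(u(0, -16) + 130)*(-96 + Q(12)) = ((-45 - 1*(-16)) + 130)*(-96 + (1/3)*12) = ((-45 + 16) + 130)*(-96 + 4) = (-29 + 130)*(-92) = 101*(-92) = -9292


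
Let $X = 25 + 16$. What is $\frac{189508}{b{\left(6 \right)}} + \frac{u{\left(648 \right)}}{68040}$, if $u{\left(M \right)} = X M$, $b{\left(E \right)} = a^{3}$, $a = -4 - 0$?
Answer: $- \frac{4973929}{1680} \approx -2960.7$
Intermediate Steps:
$a = -4$ ($a = -4 + 0 = -4$)
$b{\left(E \right)} = -64$ ($b{\left(E \right)} = \left(-4\right)^{3} = -64$)
$X = 41$
$u{\left(M \right)} = 41 M$
$\frac{189508}{b{\left(6 \right)}} + \frac{u{\left(648 \right)}}{68040} = \frac{189508}{-64} + \frac{41 \cdot 648}{68040} = 189508 \left(- \frac{1}{64}\right) + 26568 \cdot \frac{1}{68040} = - \frac{47377}{16} + \frac{41}{105} = - \frac{4973929}{1680}$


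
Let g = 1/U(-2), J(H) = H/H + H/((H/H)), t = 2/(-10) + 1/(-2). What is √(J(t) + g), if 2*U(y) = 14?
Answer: √2170/70 ≈ 0.66547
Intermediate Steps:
t = -7/10 (t = 2*(-⅒) + 1*(-½) = -⅕ - ½ = -7/10 ≈ -0.70000)
U(y) = 7 (U(y) = (½)*14 = 7)
J(H) = 1 + H (J(H) = 1 + H/1 = 1 + H*1 = 1 + H)
g = ⅐ (g = 1/7 = ⅐ ≈ 0.14286)
√(J(t) + g) = √((1 - 7/10) + ⅐) = √(3/10 + ⅐) = √(31/70) = √2170/70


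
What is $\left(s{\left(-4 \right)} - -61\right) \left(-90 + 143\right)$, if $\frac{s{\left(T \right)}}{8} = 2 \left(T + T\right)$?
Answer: $-3551$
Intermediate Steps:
$s{\left(T \right)} = 32 T$ ($s{\left(T \right)} = 8 \cdot 2 \left(T + T\right) = 8 \cdot 2 \cdot 2 T = 8 \cdot 4 T = 32 T$)
$\left(s{\left(-4 \right)} - -61\right) \left(-90 + 143\right) = \left(32 \left(-4\right) - -61\right) \left(-90 + 143\right) = \left(-128 + 61\right) 53 = \left(-67\right) 53 = -3551$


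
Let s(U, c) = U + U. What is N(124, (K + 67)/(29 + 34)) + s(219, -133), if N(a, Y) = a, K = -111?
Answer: 562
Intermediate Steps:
s(U, c) = 2*U
N(124, (K + 67)/(29 + 34)) + s(219, -133) = 124 + 2*219 = 124 + 438 = 562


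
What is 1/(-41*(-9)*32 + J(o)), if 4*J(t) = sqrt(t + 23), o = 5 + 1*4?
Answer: 5904/69714431 - sqrt(2)/139428862 ≈ 8.4678e-5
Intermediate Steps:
o = 9 (o = 5 + 4 = 9)
J(t) = sqrt(23 + t)/4 (J(t) = sqrt(t + 23)/4 = sqrt(23 + t)/4)
1/(-41*(-9)*32 + J(o)) = 1/(-41*(-9)*32 + sqrt(23 + 9)/4) = 1/(369*32 + sqrt(32)/4) = 1/(11808 + (4*sqrt(2))/4) = 1/(11808 + sqrt(2))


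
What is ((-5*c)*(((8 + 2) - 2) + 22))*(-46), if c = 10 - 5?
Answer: 34500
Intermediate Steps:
c = 5
((-5*c)*(((8 + 2) - 2) + 22))*(-46) = ((-5*5)*(((8 + 2) - 2) + 22))*(-46) = -25*((10 - 2) + 22)*(-46) = -25*(8 + 22)*(-46) = -25*30*(-46) = -750*(-46) = 34500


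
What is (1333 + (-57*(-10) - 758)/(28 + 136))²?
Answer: 2981815236/1681 ≈ 1.7738e+6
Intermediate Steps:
(1333 + (-57*(-10) - 758)/(28 + 136))² = (1333 + (570 - 758)/164)² = (1333 - 188*1/164)² = (1333 - 47/41)² = (54606/41)² = 2981815236/1681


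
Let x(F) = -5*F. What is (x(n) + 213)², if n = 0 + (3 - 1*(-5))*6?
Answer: 729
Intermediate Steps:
n = 48 (n = 0 + (3 + 5)*6 = 0 + 8*6 = 0 + 48 = 48)
(x(n) + 213)² = (-5*48 + 213)² = (-240 + 213)² = (-27)² = 729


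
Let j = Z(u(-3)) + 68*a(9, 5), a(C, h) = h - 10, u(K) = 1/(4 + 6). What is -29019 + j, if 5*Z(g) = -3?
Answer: -146798/5 ≈ -29360.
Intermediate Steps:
u(K) = ⅒ (u(K) = 1/10 = ⅒)
a(C, h) = -10 + h
Z(g) = -⅗ (Z(g) = (⅕)*(-3) = -⅗)
j = -1703/5 (j = -⅗ + 68*(-10 + 5) = -⅗ + 68*(-5) = -⅗ - 340 = -1703/5 ≈ -340.60)
-29019 + j = -29019 - 1703/5 = -146798/5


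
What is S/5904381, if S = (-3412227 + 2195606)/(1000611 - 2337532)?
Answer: 173803/1127670135843 ≈ 1.5413e-7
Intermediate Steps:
S = 1216621/1336921 (S = -1216621/(-1336921) = -1216621*(-1/1336921) = 1216621/1336921 ≈ 0.91002)
S/5904381 = (1216621/1336921)/5904381 = (1216621/1336921)*(1/5904381) = 173803/1127670135843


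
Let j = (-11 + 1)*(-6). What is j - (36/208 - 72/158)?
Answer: 247641/4108 ≈ 60.283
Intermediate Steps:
j = 60 (j = -10*(-6) = 60)
j - (36/208 - 72/158) = 60 - (36/208 - 72/158) = 60 - (36*(1/208) - 72*1/158) = 60 - (9/52 - 36/79) = 60 - 1*(-1161/4108) = 60 + 1161/4108 = 247641/4108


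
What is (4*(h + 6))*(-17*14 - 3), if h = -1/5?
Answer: -27956/5 ≈ -5591.2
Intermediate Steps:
h = -⅕ (h = -1*⅕ = -⅕ ≈ -0.20000)
(4*(h + 6))*(-17*14 - 3) = (4*(-⅕ + 6))*(-17*14 - 3) = (4*(29/5))*(-238 - 3) = (116/5)*(-241) = -27956/5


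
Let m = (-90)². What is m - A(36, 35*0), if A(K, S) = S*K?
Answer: 8100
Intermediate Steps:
A(K, S) = K*S
m = 8100
m - A(36, 35*0) = 8100 - 36*35*0 = 8100 - 36*0 = 8100 - 1*0 = 8100 + 0 = 8100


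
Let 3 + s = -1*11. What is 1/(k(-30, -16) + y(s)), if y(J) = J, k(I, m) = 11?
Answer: -⅓ ≈ -0.33333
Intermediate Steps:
s = -14 (s = -3 - 1*11 = -3 - 11 = -14)
1/(k(-30, -16) + y(s)) = 1/(11 - 14) = 1/(-3) = -⅓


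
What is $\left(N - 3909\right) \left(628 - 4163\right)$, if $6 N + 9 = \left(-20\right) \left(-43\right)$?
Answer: $\frac{79901605}{6} \approx 1.3317 \cdot 10^{7}$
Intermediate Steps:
$N = \frac{851}{6}$ ($N = - \frac{3}{2} + \frac{\left(-20\right) \left(-43\right)}{6} = - \frac{3}{2} + \frac{1}{6} \cdot 860 = - \frac{3}{2} + \frac{430}{3} = \frac{851}{6} \approx 141.83$)
$\left(N - 3909\right) \left(628 - 4163\right) = \left(\frac{851}{6} - 3909\right) \left(628 - 4163\right) = \left(- \frac{22603}{6}\right) \left(-3535\right) = \frac{79901605}{6}$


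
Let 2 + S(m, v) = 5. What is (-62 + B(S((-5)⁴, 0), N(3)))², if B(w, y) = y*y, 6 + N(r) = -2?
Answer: 4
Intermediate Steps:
N(r) = -8 (N(r) = -6 - 2 = -8)
S(m, v) = 3 (S(m, v) = -2 + 5 = 3)
B(w, y) = y²
(-62 + B(S((-5)⁴, 0), N(3)))² = (-62 + (-8)²)² = (-62 + 64)² = 2² = 4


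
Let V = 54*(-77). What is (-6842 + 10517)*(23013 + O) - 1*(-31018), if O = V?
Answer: 69323143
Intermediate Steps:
V = -4158
O = -4158
(-6842 + 10517)*(23013 + O) - 1*(-31018) = (-6842 + 10517)*(23013 - 4158) - 1*(-31018) = 3675*18855 + 31018 = 69292125 + 31018 = 69323143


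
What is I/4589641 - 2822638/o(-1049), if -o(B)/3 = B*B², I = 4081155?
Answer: 14119929569715827/15893752133391027 ≈ 0.88840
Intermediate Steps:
o(B) = -3*B³ (o(B) = -3*B*B² = -3*B³)
I/4589641 - 2822638/o(-1049) = 4081155/4589641 - 2822638/((-3*(-1049)³)) = 4081155*(1/4589641) - 2822638/((-3*(-1154320649))) = 4081155/4589641 - 2822638/3462961947 = 14119929569715827/15893752133391027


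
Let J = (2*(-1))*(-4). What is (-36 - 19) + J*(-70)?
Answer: -615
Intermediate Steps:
J = 8 (J = -2*(-4) = 8)
(-36 - 19) + J*(-70) = (-36 - 19) + 8*(-70) = -55 - 560 = -615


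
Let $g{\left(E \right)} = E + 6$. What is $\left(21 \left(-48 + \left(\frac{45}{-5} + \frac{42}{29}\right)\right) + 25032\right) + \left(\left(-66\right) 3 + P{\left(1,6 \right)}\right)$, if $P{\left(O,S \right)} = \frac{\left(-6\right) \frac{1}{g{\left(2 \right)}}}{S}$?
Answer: $\frac{5490811}{232} \approx 23667.0$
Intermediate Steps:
$g{\left(E \right)} = 6 + E$
$P{\left(O,S \right)} = - \frac{3}{4 S}$ ($P{\left(O,S \right)} = \frac{\left(-6\right) \frac{1}{6 + 2}}{S} = \frac{\left(-6\right) \frac{1}{8}}{S} = - \frac{3}{4 S}$)
$\left(21 \left(-48 + \left(\frac{45}{-5} + \frac{42}{29}\right)\right) + 25032\right) + \left(\left(-66\right) 3 + P{\left(1,6 \right)}\right) = \left(21 \left(-48 + \left(\frac{45}{-5} + \frac{42}{29}\right)\right) + 25032\right) - \left(198 + \frac{3}{4 \cdot 6}\right) = \left(21 \left(-48 + \left(45 \left(- \frac{1}{5}\right) + 42 \cdot \frac{1}{29}\right)\right) + 25032\right) - \frac{1585}{8} = \left(21 \left(-48 + \left(-9 + \frac{42}{29}\right)\right) + 25032\right) - \frac{1585}{8} = \left(21 \left(-48 - \frac{219}{29}\right) + 25032\right) - \frac{1585}{8} = \left(21 \left(- \frac{1611}{29}\right) + 25032\right) - \frac{1585}{8} = \left(- \frac{33831}{29} + 25032\right) - \frac{1585}{8} = \frac{692097}{29} - \frac{1585}{8} = \frac{5490811}{232}$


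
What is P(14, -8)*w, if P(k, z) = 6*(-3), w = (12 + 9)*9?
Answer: -3402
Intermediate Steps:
w = 189 (w = 21*9 = 189)
P(k, z) = -18
P(14, -8)*w = -18*189 = -3402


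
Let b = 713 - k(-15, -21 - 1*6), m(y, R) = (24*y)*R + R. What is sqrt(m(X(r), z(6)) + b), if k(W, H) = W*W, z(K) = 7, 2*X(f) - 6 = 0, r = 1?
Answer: 3*sqrt(111) ≈ 31.607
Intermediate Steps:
X(f) = 3 (X(f) = 3 + (1/2)*0 = 3 + 0 = 3)
k(W, H) = W**2
m(y, R) = R + 24*R*y (m(y, R) = 24*R*y + R = R + 24*R*y)
b = 488 (b = 713 - 1*(-15)**2 = 713 - 1*225 = 713 - 225 = 488)
sqrt(m(X(r), z(6)) + b) = sqrt(7*(1 + 24*3) + 488) = sqrt(7*(1 + 72) + 488) = sqrt(7*73 + 488) = sqrt(511 + 488) = sqrt(999) = 3*sqrt(111)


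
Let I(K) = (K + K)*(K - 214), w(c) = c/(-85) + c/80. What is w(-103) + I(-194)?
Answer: 215293337/1360 ≈ 1.5830e+5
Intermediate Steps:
w(c) = c/1360 (w(c) = c*(-1/85) + c*(1/80) = -c/85 + c/80 = c/1360)
I(K) = 2*K*(-214 + K) (I(K) = (2*K)*(-214 + K) = 2*K*(-214 + K))
w(-103) + I(-194) = (1/1360)*(-103) + 2*(-194)*(-214 - 194) = -103/1360 + 2*(-194)*(-408) = -103/1360 + 158304 = 215293337/1360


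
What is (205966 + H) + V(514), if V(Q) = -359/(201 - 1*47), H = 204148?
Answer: 63157197/154 ≈ 4.1011e+5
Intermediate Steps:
V(Q) = -359/154 (V(Q) = -359/(201 - 47) = -359/154)
(205966 + H) + V(514) = (205966 + 204148) - 359/154 = 410114 - 359/154 = 63157197/154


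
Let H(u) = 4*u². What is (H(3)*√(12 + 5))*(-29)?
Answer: -1044*√17 ≈ -4304.5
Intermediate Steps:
(H(3)*√(12 + 5))*(-29) = ((4*3²)*√(12 + 5))*(-29) = ((4*9)*√17)*(-29) = (36*√17)*(-29) = -1044*√17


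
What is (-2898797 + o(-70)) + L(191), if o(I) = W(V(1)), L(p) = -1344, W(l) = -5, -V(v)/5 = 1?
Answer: -2900146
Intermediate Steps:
V(v) = -5 (V(v) = -5*1 = -5)
o(I) = -5
(-2898797 + o(-70)) + L(191) = (-2898797 - 5) - 1344 = -2898802 - 1344 = -2900146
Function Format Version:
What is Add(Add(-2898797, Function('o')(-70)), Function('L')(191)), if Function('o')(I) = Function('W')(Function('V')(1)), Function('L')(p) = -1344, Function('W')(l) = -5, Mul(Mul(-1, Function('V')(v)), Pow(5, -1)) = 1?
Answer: -2900146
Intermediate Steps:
Function('V')(v) = -5 (Function('V')(v) = Mul(-5, 1) = -5)
Function('o')(I) = -5
Add(Add(-2898797, Function('o')(-70)), Function('L')(191)) = Add(Add(-2898797, -5), -1344) = Add(-2898802, -1344) = -2900146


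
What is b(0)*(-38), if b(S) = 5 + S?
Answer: -190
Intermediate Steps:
b(0)*(-38) = (5 + 0)*(-38) = 5*(-38) = -190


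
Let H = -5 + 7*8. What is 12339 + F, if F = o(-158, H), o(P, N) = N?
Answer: 12390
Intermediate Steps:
H = 51 (H = -5 + 56 = 51)
F = 51
12339 + F = 12339 + 51 = 12390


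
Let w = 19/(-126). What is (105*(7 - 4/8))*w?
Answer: -1235/12 ≈ -102.92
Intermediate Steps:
w = -19/126 (w = 19*(-1/126) = -19/126 ≈ -0.15079)
(105*(7 - 4/8))*w = (105*(7 - 4/8))*(-19/126) = (105*(7 - 4*⅛))*(-19/126) = (105*(7 - ½))*(-19/126) = (105*(13/2))*(-19/126) = (1365/2)*(-19/126) = -1235/12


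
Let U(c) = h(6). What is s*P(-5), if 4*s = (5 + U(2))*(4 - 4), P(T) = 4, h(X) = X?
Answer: 0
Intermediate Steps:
U(c) = 6
s = 0 (s = ((5 + 6)*(4 - 4))/4 = (11*0)/4 = (1/4)*0 = 0)
s*P(-5) = 0*4 = 0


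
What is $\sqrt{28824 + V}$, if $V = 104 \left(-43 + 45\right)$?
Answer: $2 \sqrt{7258} \approx 170.39$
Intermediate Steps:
$V = 208$ ($V = 104 \cdot 2 = 208$)
$\sqrt{28824 + V} = \sqrt{28824 + 208} = \sqrt{29032} = 2 \sqrt{7258}$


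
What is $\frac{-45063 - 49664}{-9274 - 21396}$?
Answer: $\frac{94727}{30670} \approx 3.0886$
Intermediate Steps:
$\frac{-45063 - 49664}{-9274 - 21396} = - \frac{94727}{-30670} = \left(-94727\right) \left(- \frac{1}{30670}\right) = \frac{94727}{30670}$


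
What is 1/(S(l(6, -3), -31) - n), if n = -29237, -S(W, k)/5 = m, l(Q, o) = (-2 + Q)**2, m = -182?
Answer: 1/30147 ≈ 3.3171e-5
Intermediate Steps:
S(W, k) = 910 (S(W, k) = -5*(-182) = 910)
1/(S(l(6, -3), -31) - n) = 1/(910 - 1*(-29237)) = 1/(910 + 29237) = 1/30147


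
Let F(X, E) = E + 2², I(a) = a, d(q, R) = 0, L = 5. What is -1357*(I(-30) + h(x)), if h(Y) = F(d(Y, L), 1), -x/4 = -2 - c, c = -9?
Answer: 33925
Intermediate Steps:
x = -28 (x = -4*(-2 - 1*(-9)) = -4*(-2 + 9) = -4*7 = -28)
F(X, E) = 4 + E (F(X, E) = E + 4 = 4 + E)
h(Y) = 5 (h(Y) = 4 + 1 = 5)
-1357*(I(-30) + h(x)) = -1357*(-30 + 5) = -1357*(-25) = 33925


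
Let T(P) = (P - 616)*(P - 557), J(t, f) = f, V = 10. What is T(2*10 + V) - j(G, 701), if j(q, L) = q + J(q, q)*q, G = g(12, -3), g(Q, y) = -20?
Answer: 308442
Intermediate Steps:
T(P) = (-616 + P)*(-557 + P)
G = -20
j(q, L) = q + q² (j(q, L) = q + q*q = q + q²)
T(2*10 + V) - j(G, 701) = (343112 + (2*10 + 10)² - 1173*(2*10 + 10)) - (-20)*(1 - 20) = (343112 + (20 + 10)² - 1173*(20 + 10)) - (-20)*(-19) = (343112 + 30² - 1173*30) - 1*380 = (343112 + 900 - 35190) - 380 = 308822 - 380 = 308442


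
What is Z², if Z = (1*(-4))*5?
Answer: 400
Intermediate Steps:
Z = -20 (Z = -4*5 = -20)
Z² = (-20)² = 400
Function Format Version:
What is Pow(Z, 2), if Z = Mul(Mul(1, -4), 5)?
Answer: 400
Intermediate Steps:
Z = -20 (Z = Mul(-4, 5) = -20)
Pow(Z, 2) = Pow(-20, 2) = 400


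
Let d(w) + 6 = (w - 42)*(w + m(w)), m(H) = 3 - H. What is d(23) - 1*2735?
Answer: -2798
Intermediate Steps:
d(w) = -132 + 3*w (d(w) = -6 + (w - 42)*(w + (3 - w)) = -6 + (-42 + w)*3 = -6 + (-126 + 3*w) = -132 + 3*w)
d(23) - 1*2735 = (-132 + 3*23) - 1*2735 = (-132 + 69) - 2735 = -63 - 2735 = -2798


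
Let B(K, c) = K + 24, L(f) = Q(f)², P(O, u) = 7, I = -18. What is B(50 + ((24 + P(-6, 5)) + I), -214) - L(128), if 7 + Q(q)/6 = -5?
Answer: -5097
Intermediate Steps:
Q(q) = -72 (Q(q) = -42 + 6*(-5) = -42 - 30 = -72)
L(f) = 5184 (L(f) = (-72)² = 5184)
B(K, c) = 24 + K
B(50 + ((24 + P(-6, 5)) + I), -214) - L(128) = (24 + (50 + ((24 + 7) - 18))) - 1*5184 = (24 + (50 + (31 - 18))) - 5184 = (24 + (50 + 13)) - 5184 = (24 + 63) - 5184 = 87 - 5184 = -5097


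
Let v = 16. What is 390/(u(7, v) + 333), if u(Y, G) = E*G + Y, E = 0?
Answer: 39/34 ≈ 1.1471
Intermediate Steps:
u(Y, G) = Y (u(Y, G) = 0*G + Y = 0 + Y = Y)
390/(u(7, v) + 333) = 390/(7 + 333) = 390/340 = 390*(1/340) = 39/34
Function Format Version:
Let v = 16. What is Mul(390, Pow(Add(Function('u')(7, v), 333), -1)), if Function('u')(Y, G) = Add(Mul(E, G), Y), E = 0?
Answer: Rational(39, 34) ≈ 1.1471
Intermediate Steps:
Function('u')(Y, G) = Y (Function('u')(Y, G) = Add(Mul(0, G), Y) = Add(0, Y) = Y)
Mul(390, Pow(Add(Function('u')(7, v), 333), -1)) = Mul(390, Pow(Add(7, 333), -1)) = Mul(390, Pow(340, -1)) = Mul(390, Rational(1, 340)) = Rational(39, 34)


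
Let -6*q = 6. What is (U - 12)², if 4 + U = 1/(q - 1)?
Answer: 1089/4 ≈ 272.25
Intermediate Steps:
q = -1 (q = -⅙*6 = -1)
U = -9/2 (U = -4 + 1/(-1 - 1) = -4 + 1/(-2) = -4 - ½ = -9/2 ≈ -4.5000)
(U - 12)² = (-9/2 - 12)² = (-33/2)² = 1089/4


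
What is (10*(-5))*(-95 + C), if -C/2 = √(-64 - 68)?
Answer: 4750 + 200*I*√33 ≈ 4750.0 + 1148.9*I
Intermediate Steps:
C = -4*I*√33 (C = -2*√(-64 - 68) = -4*I*√33 ≈ -22.978*I)
(10*(-5))*(-95 + C) = (10*(-5))*(-95 - 4*I*√33) = -50*(-95 - 4*I*√33) = 4750 + 200*I*√33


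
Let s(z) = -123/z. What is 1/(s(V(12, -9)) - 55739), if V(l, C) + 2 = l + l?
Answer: -22/1226381 ≈ -1.7939e-5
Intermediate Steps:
V(l, C) = -2 + 2*l (V(l, C) = -2 + (l + l) = -2 + 2*l)
1/(s(V(12, -9)) - 55739) = 1/(-123/(-2 + 2*12) - 55739) = 1/(-123/(-2 + 24) - 55739) = 1/(-123/22 - 55739) = 1/(-1226381/22) = -22/1226381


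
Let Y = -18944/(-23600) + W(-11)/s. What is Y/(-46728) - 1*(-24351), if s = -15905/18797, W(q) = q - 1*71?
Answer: 2669436844036033/109623303900 ≈ 24351.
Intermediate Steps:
W(q) = -71 + q (W(q) = q - 71 = -71 + q)
s = -15905/18797 (s = -15905*1/18797 = -15905/18797 ≈ -0.84615)
Y = 458465734/4691975 (Y = -18944/(-23600) + (-71 - 11)/(-15905/18797) = -18944*(-1/23600) - 82*(-18797/15905) = 1184/1475 + 1541354/15905 = 458465734/4691975 ≈ 97.713)
Y/(-46728) - 1*(-24351) = (458465734/4691975)/(-46728) - 1*(-24351) = (458465734/4691975)*(-1/46728) + 24351 = -229232867/109623303900 + 24351 = 2669436844036033/109623303900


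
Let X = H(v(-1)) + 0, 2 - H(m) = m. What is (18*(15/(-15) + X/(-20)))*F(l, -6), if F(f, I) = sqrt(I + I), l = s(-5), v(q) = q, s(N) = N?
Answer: -207*I*sqrt(3)/5 ≈ -71.707*I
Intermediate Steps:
l = -5
F(f, I) = sqrt(2)*sqrt(I) (F(f, I) = sqrt(2*I) = sqrt(2)*sqrt(I))
H(m) = 2 - m
X = 3 (X = (2 - 1*(-1)) + 0 = (2 + 1) + 0 = 3 + 0 = 3)
(18*(15/(-15) + X/(-20)))*F(l, -6) = (18*(15/(-15) + 3/(-20)))*(sqrt(2)*sqrt(-6)) = (18*(15*(-1/15) + 3*(-1/20)))*(sqrt(2)*(I*sqrt(6))) = (18*(-1 - 3/20))*(2*I*sqrt(3)) = (18*(-23/20))*(2*I*sqrt(3)) = -207*I*sqrt(3)/5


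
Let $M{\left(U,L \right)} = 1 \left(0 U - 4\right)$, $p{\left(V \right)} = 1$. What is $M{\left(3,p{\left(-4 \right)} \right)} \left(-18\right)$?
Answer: $72$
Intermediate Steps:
$M{\left(U,L \right)} = -4$ ($M{\left(U,L \right)} = 1 \left(0 - 4\right) = 1 \left(-4\right) = -4$)
$M{\left(3,p{\left(-4 \right)} \right)} \left(-18\right) = \left(-4\right) \left(-18\right) = 72$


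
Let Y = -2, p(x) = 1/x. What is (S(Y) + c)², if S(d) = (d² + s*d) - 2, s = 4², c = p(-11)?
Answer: 109561/121 ≈ 905.46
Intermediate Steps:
c = -1/11 (c = 1/(-11) = -1/11 ≈ -0.090909)
s = 16
S(d) = -2 + d² + 16*d (S(d) = (d² + 16*d) - 2 = -2 + d² + 16*d)
(S(Y) + c)² = ((-2 + (-2)² + 16*(-2)) - 1/11)² = ((-2 + 4 - 32) - 1/11)² = (-30 - 1/11)² = (-331/11)² = 109561/121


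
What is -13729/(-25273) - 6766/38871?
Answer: 362662841/982386783 ≈ 0.36916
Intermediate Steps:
-13729/(-25273) - 6766/38871 = -13729*(-1/25273) - 6766*1/38871 = 13729/25273 - 6766/38871 = 362662841/982386783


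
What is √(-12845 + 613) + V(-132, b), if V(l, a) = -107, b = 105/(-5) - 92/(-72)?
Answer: -107 + 2*I*√3058 ≈ -107.0 + 110.6*I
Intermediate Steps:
b = -355/18 (b = 105*(-⅕) - 92*(-1/72) = -21 + 23/18 = -355/18 ≈ -19.722)
√(-12845 + 613) + V(-132, b) = √(-12845 + 613) - 107 = √(-12232) - 107 = 2*I*√3058 - 107 = -107 + 2*I*√3058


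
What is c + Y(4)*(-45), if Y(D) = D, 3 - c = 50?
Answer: -227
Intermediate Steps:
c = -47 (c = 3 - 1*50 = 3 - 50 = -47)
c + Y(4)*(-45) = -47 + 4*(-45) = -47 - 180 = -227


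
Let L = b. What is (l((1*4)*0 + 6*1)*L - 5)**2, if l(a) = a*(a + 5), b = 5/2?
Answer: 25600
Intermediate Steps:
b = 5/2 (b = 5*(1/2) = 5/2 ≈ 2.5000)
l(a) = a*(5 + a)
L = 5/2 ≈ 2.5000
(l((1*4)*0 + 6*1)*L - 5)**2 = ((((1*4)*0 + 6*1)*(5 + ((1*4)*0 + 6*1)))*(5/2) - 5)**2 = (((4*0 + 6)*(5 + (4*0 + 6)))*(5/2) - 5)**2 = (((0 + 6)*(5 + (0 + 6)))*(5/2) - 5)**2 = ((6*(5 + 6))*(5/2) - 5)**2 = ((6*11)*(5/2) - 5)**2 = (66*(5/2) - 5)**2 = (165 - 5)**2 = 160**2 = 25600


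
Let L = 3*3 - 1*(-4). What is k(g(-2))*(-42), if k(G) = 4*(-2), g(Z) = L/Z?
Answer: 336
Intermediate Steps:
L = 13 (L = 9 + 4 = 13)
g(Z) = 13/Z
k(G) = -8
k(g(-2))*(-42) = -8*(-42) = 336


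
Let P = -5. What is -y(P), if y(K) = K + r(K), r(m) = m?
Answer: 10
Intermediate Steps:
y(K) = 2*K (y(K) = K + K = 2*K)
-y(P) = -2*(-5) = -1*(-10) = 10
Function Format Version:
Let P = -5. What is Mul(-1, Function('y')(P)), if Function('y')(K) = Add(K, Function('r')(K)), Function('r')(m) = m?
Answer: 10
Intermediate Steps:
Function('y')(K) = Mul(2, K) (Function('y')(K) = Add(K, K) = Mul(2, K))
Mul(-1, Function('y')(P)) = Mul(-1, Mul(2, -5)) = Mul(-1, -10) = 10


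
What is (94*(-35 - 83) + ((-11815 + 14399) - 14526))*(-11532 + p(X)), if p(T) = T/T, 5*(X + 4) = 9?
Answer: 265605054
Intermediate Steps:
X = -11/5 (X = -4 + (1/5)*9 = -4 + 9/5 = -11/5 ≈ -2.2000)
p(T) = 1
(94*(-35 - 83) + ((-11815 + 14399) - 14526))*(-11532 + p(X)) = (94*(-35 - 83) + ((-11815 + 14399) - 14526))*(-11532 + 1) = (94*(-118) + (2584 - 14526))*(-11531) = (-11092 - 11942)*(-11531) = -23034*(-11531) = 265605054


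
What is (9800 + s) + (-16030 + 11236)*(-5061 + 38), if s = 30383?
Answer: 24120445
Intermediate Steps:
(9800 + s) + (-16030 + 11236)*(-5061 + 38) = (9800 + 30383) + (-16030 + 11236)*(-5061 + 38) = 40183 - 4794*(-5023) = 40183 + 24080262 = 24120445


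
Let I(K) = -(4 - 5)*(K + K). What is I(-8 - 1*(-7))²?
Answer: 4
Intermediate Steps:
I(K) = 2*K (I(K) = -(-1)*2*K = -(-2)*K = 2*K)
I(-8 - 1*(-7))² = (2*(-8 - 1*(-7)))² = (2*(-8 + 7))² = (2*(-1))² = (-2)² = 4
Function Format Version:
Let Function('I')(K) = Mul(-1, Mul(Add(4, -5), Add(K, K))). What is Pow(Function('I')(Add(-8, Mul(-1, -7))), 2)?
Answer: 4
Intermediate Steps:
Function('I')(K) = Mul(2, K) (Function('I')(K) = Mul(-1, Mul(-1, Mul(2, K))) = Mul(-1, Mul(-2, K)) = Mul(2, K))
Pow(Function('I')(Add(-8, Mul(-1, -7))), 2) = Pow(Mul(2, Add(-8, Mul(-1, -7))), 2) = Pow(Mul(2, Add(-8, 7)), 2) = Pow(Mul(2, -1), 2) = Pow(-2, 2) = 4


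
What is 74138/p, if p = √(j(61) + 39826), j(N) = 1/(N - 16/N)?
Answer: 74138*√546692723655/147555391 ≈ 371.50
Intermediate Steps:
p = √546692723655/3705 (p = √(61/(-16 + 61²) + 39826) = √(61/(-16 + 3721) + 39826) = √(61/3705 + 39826) = √(147555391/3705) = √546692723655/3705 ≈ 199.56)
74138/p = 74138/((√546692723655/3705)) = 74138*(√546692723655/147555391) = 74138*√546692723655/147555391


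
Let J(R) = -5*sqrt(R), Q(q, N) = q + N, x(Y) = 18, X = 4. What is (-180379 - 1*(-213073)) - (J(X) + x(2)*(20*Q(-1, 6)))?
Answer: 30904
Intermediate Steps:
Q(q, N) = N + q
(-180379 - 1*(-213073)) - (J(X) + x(2)*(20*Q(-1, 6))) = (-180379 - 1*(-213073)) - (-5*sqrt(4) + 18*(20*(6 - 1))) = (-180379 + 213073) - (-5*2 + 18*(20*5)) = 32694 - (-10 + 18*100) = 32694 - (-10 + 1800) = 32694 - 1*1790 = 32694 - 1790 = 30904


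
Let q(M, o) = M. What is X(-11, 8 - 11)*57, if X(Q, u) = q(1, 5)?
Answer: 57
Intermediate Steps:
X(Q, u) = 1
X(-11, 8 - 11)*57 = 1*57 = 57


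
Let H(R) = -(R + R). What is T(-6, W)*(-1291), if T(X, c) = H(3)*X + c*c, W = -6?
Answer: -92952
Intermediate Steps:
H(R) = -2*R
T(X, c) = c**2 - 6*X (T(X, c) = (-2*3)*X + c*c = -6*X + c**2 = c**2 - 6*X)
T(-6, W)*(-1291) = ((-6)**2 - 6*(-6))*(-1291) = (36 + 36)*(-1291) = 72*(-1291) = -92952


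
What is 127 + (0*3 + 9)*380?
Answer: 3547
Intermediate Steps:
127 + (0*3 + 9)*380 = 127 + (0 + 9)*380 = 127 + 9*380 = 127 + 3420 = 3547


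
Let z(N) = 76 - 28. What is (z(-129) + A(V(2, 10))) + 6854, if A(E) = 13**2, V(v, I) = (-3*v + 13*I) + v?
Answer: 7071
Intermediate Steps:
z(N) = 48
V(v, I) = -2*v + 13*I
A(E) = 169
(z(-129) + A(V(2, 10))) + 6854 = (48 + 169) + 6854 = 217 + 6854 = 7071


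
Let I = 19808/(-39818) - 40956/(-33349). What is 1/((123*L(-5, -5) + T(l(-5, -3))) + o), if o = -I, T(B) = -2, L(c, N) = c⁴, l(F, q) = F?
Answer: 663945241/51038977406885 ≈ 1.3009e-5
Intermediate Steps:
I = 485104508/663945241 (I = 19808*(-1/39818) - 40956*(-1/33349) = -9904/19909 + 40956/33349 = 485104508/663945241 ≈ 0.73064)
o = -485104508/663945241 (o = -1*485104508/663945241 = -485104508/663945241 ≈ -0.73064)
1/((123*L(-5, -5) + T(l(-5, -3))) + o) = 1/((123*(-5)⁴ - 2) - 485104508/663945241) = 1/((123*625 - 2) - 485104508/663945241) = 1/((76875 - 2) - 485104508/663945241) = 1/(76873 - 485104508/663945241) = 1/(51038977406885/663945241) = 663945241/51038977406885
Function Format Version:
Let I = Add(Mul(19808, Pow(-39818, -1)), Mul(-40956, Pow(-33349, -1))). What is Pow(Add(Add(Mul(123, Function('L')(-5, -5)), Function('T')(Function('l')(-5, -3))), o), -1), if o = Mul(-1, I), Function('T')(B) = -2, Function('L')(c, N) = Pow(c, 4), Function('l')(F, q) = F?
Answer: Rational(663945241, 51038977406885) ≈ 1.3009e-5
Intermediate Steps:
I = Rational(485104508, 663945241) (I = Add(Mul(19808, Rational(-1, 39818)), Mul(-40956, Rational(-1, 33349))) = Add(Rational(-9904, 19909), Rational(40956, 33349)) = Rational(485104508, 663945241) ≈ 0.73064)
o = Rational(-485104508, 663945241) (o = Mul(-1, Rational(485104508, 663945241)) = Rational(-485104508, 663945241) ≈ -0.73064)
Pow(Add(Add(Mul(123, Function('L')(-5, -5)), Function('T')(Function('l')(-5, -3))), o), -1) = Pow(Add(Add(Mul(123, Pow(-5, 4)), -2), Rational(-485104508, 663945241)), -1) = Pow(Add(Add(Mul(123, 625), -2), Rational(-485104508, 663945241)), -1) = Pow(Add(Add(76875, -2), Rational(-485104508, 663945241)), -1) = Pow(Add(76873, Rational(-485104508, 663945241)), -1) = Pow(Rational(51038977406885, 663945241), -1) = Rational(663945241, 51038977406885)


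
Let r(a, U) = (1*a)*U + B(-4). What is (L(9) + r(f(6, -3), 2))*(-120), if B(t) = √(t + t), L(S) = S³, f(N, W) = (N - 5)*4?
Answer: -88440 - 240*I*√2 ≈ -88440.0 - 339.41*I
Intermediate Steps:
f(N, W) = -20 + 4*N (f(N, W) = (-5 + N)*4 = -20 + 4*N)
B(t) = √2*√t (B(t) = √(2*t) = √2*√t)
r(a, U) = U*a + 2*I*√2 (r(a, U) = (1*a)*U + √2*√(-4) = a*U + √2*(2*I) = U*a + 2*I*√2)
(L(9) + r(f(6, -3), 2))*(-120) = (9³ + (2*(-20 + 4*6) + 2*I*√2))*(-120) = (729 + (2*(-20 + 24) + 2*I*√2))*(-120) = (729 + (2*4 + 2*I*√2))*(-120) = (729 + (8 + 2*I*√2))*(-120) = (737 + 2*I*√2)*(-120) = -88440 - 240*I*√2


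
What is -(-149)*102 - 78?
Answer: 15120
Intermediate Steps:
-(-149)*102 - 78 = -149*(-102) - 78 = 15198 - 78 = 15120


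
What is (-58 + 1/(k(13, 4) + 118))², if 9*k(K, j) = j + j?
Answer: 3850326601/1144900 ≈ 3363.0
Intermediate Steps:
k(K, j) = 2*j/9 (k(K, j) = (j + j)/9 = (2*j)/9 = 2*j/9)
(-58 + 1/(k(13, 4) + 118))² = (-58 + 1/((2/9)*4 + 118))² = (-58 + 1/(8/9 + 118))² = (-58 + 1/(1070/9))² = (-58 + 9/1070)² = (-62051/1070)² = 3850326601/1144900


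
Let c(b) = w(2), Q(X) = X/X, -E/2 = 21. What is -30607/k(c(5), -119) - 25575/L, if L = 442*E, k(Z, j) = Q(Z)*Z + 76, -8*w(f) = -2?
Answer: -754984339/1887340 ≈ -400.03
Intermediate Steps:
E = -42 (E = -2*21 = -42)
w(f) = ¼ (w(f) = -⅛*(-2) = ¼)
Q(X) = 1
c(b) = ¼
k(Z, j) = 76 + Z (k(Z, j) = 1*Z + 76 = Z + 76 = 76 + Z)
L = -18564 (L = 442*(-42) = -18564)
-30607/k(c(5), -119) - 25575/L = -30607/(76 + ¼) - 25575/(-18564) = -30607/305/4 - 25575*(-1/18564) = -30607*4/305 + 8525/6188 = -122428/305 + 8525/6188 = -754984339/1887340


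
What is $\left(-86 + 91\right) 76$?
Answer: $380$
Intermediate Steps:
$\left(-86 + 91\right) 76 = 5 \cdot 76 = 380$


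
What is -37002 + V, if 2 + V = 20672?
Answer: -16332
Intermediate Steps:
V = 20670 (V = -2 + 20672 = 20670)
-37002 + V = -37002 + 20670 = -16332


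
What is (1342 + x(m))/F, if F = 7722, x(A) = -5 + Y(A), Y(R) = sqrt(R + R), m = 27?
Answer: 1337/7722 + sqrt(6)/2574 ≈ 0.17409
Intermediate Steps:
Y(R) = sqrt(2)*sqrt(R) (Y(R) = sqrt(2*R) = sqrt(2)*sqrt(R))
x(A) = -5 + sqrt(2)*sqrt(A)
(1342 + x(m))/F = (1342 + (-5 + sqrt(2)*sqrt(27)))/7722 = (1342 + (-5 + sqrt(2)*(3*sqrt(3))))*(1/7722) = (1342 + (-5 + 3*sqrt(6)))*(1/7722) = (1337 + 3*sqrt(6))*(1/7722) = 1337/7722 + sqrt(6)/2574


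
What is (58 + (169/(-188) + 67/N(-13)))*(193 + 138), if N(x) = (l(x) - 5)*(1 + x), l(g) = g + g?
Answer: 82874456/4371 ≈ 18960.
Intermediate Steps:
l(g) = 2*g
N(x) = (1 + x)*(-5 + 2*x) (N(x) = (2*x - 5)*(1 + x) = (-5 + 2*x)*(1 + x) = (1 + x)*(-5 + 2*x))
(58 + (169/(-188) + 67/N(-13)))*(193 + 138) = (58 + (169/(-188) + 67/(-5 - 3*(-13) + 2*(-13)**2)))*(193 + 138) = (58 + (169*(-1/188) + 67/(-5 + 39 + 2*169)))*331 = (58 + (-169/188 + 67/(-5 + 39 + 338)))*331 = (58 + (-169/188 + 67/372))*331 = (58 - 3142/4371)*331 = (250376/4371)*331 = 82874456/4371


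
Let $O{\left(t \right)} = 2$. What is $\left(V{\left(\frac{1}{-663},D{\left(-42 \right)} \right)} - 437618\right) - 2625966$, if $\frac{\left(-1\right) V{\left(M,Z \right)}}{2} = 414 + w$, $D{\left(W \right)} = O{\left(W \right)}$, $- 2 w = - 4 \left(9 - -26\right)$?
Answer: $-3064552$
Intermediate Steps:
$w = 70$ ($w = - \frac{\left(-4\right) \left(9 - -26\right)}{2} = - \frac{\left(-4\right) \left(9 + 26\right)}{2} = - \frac{\left(-4\right) 35}{2} = \left(- \frac{1}{2}\right) \left(-140\right) = 70$)
$D{\left(W \right)} = 2$
$V{\left(M,Z \right)} = -968$ ($V{\left(M,Z \right)} = - 2 \left(414 + 70\right) = \left(-2\right) 484 = -968$)
$\left(V{\left(\frac{1}{-663},D{\left(-42 \right)} \right)} - 437618\right) - 2625966 = \left(-968 - 437618\right) - 2625966 = -438586 - 2625966 = -3064552$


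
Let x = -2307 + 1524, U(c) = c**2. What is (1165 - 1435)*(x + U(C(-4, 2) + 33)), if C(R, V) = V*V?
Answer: -158220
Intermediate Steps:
C(R, V) = V**2
x = -783
(1165 - 1435)*(x + U(C(-4, 2) + 33)) = (1165 - 1435)*(-783 + (2**2 + 33)**2) = -270*(-783 + (4 + 33)**2) = -270*(-783 + 37**2) = -270*(-783 + 1369) = -270*586 = -158220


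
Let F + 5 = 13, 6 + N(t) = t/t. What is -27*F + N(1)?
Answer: -221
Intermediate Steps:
N(t) = -5 (N(t) = -6 + t/t = -6 + 1 = -5)
F = 8 (F = -5 + 13 = 8)
-27*F + N(1) = -27*8 - 5 = -216 - 5 = -221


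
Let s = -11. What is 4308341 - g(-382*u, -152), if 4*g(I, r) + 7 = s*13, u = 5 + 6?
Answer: 8616757/2 ≈ 4.3084e+6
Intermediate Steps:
u = 11
g(I, r) = -75/2 (g(I, r) = -7/4 + (-11*13)/4 = -7/4 + (¼)*(-143) = -7/4 - 143/4 = -75/2)
4308341 - g(-382*u, -152) = 4308341 - 1*(-75/2) = 4308341 + 75/2 = 8616757/2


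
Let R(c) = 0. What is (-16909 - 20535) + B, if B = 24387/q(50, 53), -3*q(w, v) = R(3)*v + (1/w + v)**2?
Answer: -23939262104/638891 ≈ -37470.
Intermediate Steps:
q(w, v) = -(v + 1/w)**2/3 (q(w, v) = -(0*v + (1/w + v)**2)/3 = -(0 + (v + 1/w)**2)/3 = -(v + 1/w)**2/3)
B = -16627500/638891 (B = 24387/((-1/3*(1 + 53*50)**2/50**2)) = 24387/((-1/3*1/2500*(1 + 2650)**2)) = 24387/((-1/3*1/2500*2651**2)) = 24387/((-1/3*1/2500*7027801)) = 24387/(-7027801/7500) = 24387*(-7500/7027801) = -16627500/638891 ≈ -26.026)
(-16909 - 20535) + B = (-16909 - 20535) - 16627500/638891 = -37444 - 16627500/638891 = -23939262104/638891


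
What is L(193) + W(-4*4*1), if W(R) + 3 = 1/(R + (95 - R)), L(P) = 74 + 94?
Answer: 15676/95 ≈ 165.01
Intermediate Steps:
L(P) = 168
W(R) = -284/95 (W(R) = -3 + 1/(R + (95 - R)) = -3 + 1/95 = -284/95)
L(193) + W(-4*4*1) = 168 - 284/95 = 15676/95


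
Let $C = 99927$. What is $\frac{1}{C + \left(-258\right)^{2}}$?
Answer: $\frac{1}{166491} \approx 6.0063 \cdot 10^{-6}$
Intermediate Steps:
$\frac{1}{C + \left(-258\right)^{2}} = \frac{1}{99927 + \left(-258\right)^{2}} = \frac{1}{99927 + 66564} = \frac{1}{166491}$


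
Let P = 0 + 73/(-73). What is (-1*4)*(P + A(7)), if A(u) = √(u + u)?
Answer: 4 - 4*√14 ≈ -10.967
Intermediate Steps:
A(u) = √2*√u (A(u) = √(2*u) = √2*√u)
P = -1 (P = 0 + 73*(-1/73) = 0 - 1 = -1)
(-1*4)*(P + A(7)) = (-1*4)*(-1 + √2*√7) = -4*(-1 + √14) = 4 - 4*√14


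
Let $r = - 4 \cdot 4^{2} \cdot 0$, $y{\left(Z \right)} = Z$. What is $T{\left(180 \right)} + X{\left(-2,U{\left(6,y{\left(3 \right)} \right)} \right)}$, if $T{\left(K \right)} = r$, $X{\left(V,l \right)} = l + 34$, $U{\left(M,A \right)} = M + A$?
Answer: $43$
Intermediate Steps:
$U{\left(M,A \right)} = A + M$
$r = 0$ ($r = \left(-4\right) 16 \cdot 0 = \left(-64\right) 0 = 0$)
$X{\left(V,l \right)} = 34 + l$
$T{\left(K \right)} = 0$
$T{\left(180 \right)} + X{\left(-2,U{\left(6,y{\left(3 \right)} \right)} \right)} = 0 + \left(34 + \left(3 + 6\right)\right) = 0 + \left(34 + 9\right) = 0 + 43 = 43$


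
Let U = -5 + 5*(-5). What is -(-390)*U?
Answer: -11700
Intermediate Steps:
U = -30 (U = -5 - 25 = -30)
-(-390)*U = -(-390)*(-30) = -15*780 = -11700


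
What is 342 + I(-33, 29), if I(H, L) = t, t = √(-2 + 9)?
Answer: 342 + √7 ≈ 344.65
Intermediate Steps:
t = √7 ≈ 2.6458
I(H, L) = √7
342 + I(-33, 29) = 342 + √7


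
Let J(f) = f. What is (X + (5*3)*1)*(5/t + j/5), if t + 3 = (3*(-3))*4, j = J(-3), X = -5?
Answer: -284/39 ≈ -7.2821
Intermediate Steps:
j = -3
t = -39 (t = -3 + (3*(-3))*4 = -3 - 9*4 = -3 - 36 = -39)
(X + (5*3)*1)*(5/t + j/5) = (-5 + (5*3)*1)*(5/(-39) - 3/5) = (-5 + 15*1)*(5*(-1/39) - 3*⅕) = (-5 + 15)*(-5/39 - ⅗) = 10*(-142/195) = -284/39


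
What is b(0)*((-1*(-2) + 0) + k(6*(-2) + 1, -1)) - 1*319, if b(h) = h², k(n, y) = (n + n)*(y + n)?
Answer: -319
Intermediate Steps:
k(n, y) = 2*n*(n + y) (k(n, y) = (2*n)*(n + y) = 2*n*(n + y))
b(0)*((-1*(-2) + 0) + k(6*(-2) + 1, -1)) - 1*319 = 0²*((-1*(-2) + 0) + 2*(6*(-2) + 1)*((6*(-2) + 1) - 1)) - 1*319 = 0*((2 + 0) + 2*(-12 + 1)*((-12 + 1) - 1)) - 319 = 0*(2 + 2*(-11)*(-11 - 1)) - 319 = 0*(2 + 2*(-11)*(-12)) - 319 = 0*(2 + 264) - 319 = 0*266 - 319 = 0 - 319 = -319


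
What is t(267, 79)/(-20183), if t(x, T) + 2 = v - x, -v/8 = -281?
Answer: -1979/20183 ≈ -0.098053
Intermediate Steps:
v = 2248 (v = -8*(-281) = 2248)
t(x, T) = 2246 - x (t(x, T) = -2 + (2248 - x) = 2246 - x)
t(267, 79)/(-20183) = (2246 - 1*267)/(-20183) = (2246 - 267)*(-1/20183) = 1979*(-1/20183) = -1979/20183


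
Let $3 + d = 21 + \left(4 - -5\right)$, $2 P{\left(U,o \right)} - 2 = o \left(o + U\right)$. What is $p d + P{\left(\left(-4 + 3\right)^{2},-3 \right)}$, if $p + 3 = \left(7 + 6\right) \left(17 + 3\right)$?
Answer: $6943$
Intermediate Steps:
$p = 257$ ($p = -3 + \left(7 + 6\right) \left(17 + 3\right) = -3 + 13 \cdot 20 = -3 + 260 = 257$)
$P{\left(U,o \right)} = 1 + \frac{o \left(U + o\right)}{2}$ ($P{\left(U,o \right)} = 1 + \frac{o \left(o + U\right)}{2} = 1 + \frac{o \left(U + o\right)}{2}$)
$d = 27$ ($d = -3 + \left(21 + \left(4 - -5\right)\right) = -3 + \left(21 + \left(4 + 5\right)\right) = -3 + \left(21 + 9\right) = -3 + 30 = 27$)
$p d + P{\left(\left(-4 + 3\right)^{2},-3 \right)} = 257 \cdot 27 + \left(1 + \frac{\left(-3\right)^{2}}{2} + \frac{1}{2} \left(-4 + 3\right)^{2} \left(-3\right)\right) = 6939 + \left(1 + \frac{1}{2} \cdot 9 + \frac{1}{2} \left(-1\right)^{2} \left(-3\right)\right) = 6939 + \left(1 + \frac{9}{2} + \frac{1}{2} \cdot 1 \left(-3\right)\right) = 6939 + \left(1 + \frac{9}{2} - \frac{3}{2}\right) = 6939 + 4 = 6943$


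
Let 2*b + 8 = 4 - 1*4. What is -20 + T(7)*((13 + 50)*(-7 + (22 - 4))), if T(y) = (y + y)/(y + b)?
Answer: 3214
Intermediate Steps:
b = -4 (b = -4 + (4 - 1*4)/2 = -4 + (4 - 4)/2 = -4 + (½)*0 = -4 + 0 = -4)
T(y) = 2*y/(-4 + y) (T(y) = (y + y)/(y - 4) = (2*y)/(-4 + y) = 2*y/(-4 + y))
-20 + T(7)*((13 + 50)*(-7 + (22 - 4))) = -20 + (2*7/(-4 + 7))*((13 + 50)*(-7 + (22 - 4))) = -20 + (2*7/3)*(63*(-7 + 18)) = -20 + (2*7*(⅓))*(63*11) = -20 + (14/3)*693 = -20 + 3234 = 3214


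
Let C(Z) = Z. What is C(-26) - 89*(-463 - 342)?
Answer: 71619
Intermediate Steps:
C(-26) - 89*(-463 - 342) = -26 - 89*(-463 - 342) = -26 - 89*(-805) = -26 + 71645 = 71619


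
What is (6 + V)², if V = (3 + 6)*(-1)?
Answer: 9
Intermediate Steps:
V = -9 (V = 9*(-1) = -9)
(6 + V)² = (6 - 9)² = (-3)² = 9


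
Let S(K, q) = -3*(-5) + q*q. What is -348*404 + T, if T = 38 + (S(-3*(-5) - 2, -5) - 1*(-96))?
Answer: -140418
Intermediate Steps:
S(K, q) = 15 + q²
T = 174 (T = 38 + ((15 + (-5)²) - 1*(-96)) = 38 + ((15 + 25) + 96) = 38 + (40 + 96) = 38 + 136 = 174)
-348*404 + T = -348*404 + 174 = -140592 + 174 = -140418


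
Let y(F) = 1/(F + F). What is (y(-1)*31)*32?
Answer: -496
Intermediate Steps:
y(F) = 1/(2*F)
(y(-1)*31)*32 = (((½)/(-1))*31)*32 = (((½)*(-1))*31)*32 = -½*31*32 = -31/2*32 = -496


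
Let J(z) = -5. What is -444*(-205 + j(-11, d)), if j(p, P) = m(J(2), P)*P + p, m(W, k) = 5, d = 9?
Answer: 75924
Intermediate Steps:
j(p, P) = p + 5*P (j(p, P) = 5*P + p = p + 5*P)
-444*(-205 + j(-11, d)) = -444*(-205 + (-11 + 5*9)) = -444*(-205 + (-11 + 45)) = -444*(-205 + 34) = -444*(-171) = 75924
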